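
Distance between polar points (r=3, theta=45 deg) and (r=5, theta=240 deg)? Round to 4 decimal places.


d = sqrt(r1^2 + r2^2 - 2*r1*r2*cos(t2-t1))
d = sqrt(3^2 + 5^2 - 2*3*5*cos(240-45)) = 7.9359

7.9359


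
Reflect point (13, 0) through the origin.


Reflection through origin: (x, y) -> (-x, -y)
(13, 0) -> (-13, 0)

(-13, 0)


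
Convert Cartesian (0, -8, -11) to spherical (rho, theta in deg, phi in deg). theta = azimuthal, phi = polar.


rho = sqrt(0^2 + (-8)^2 + (-11)^2) = 13.6015
theta = atan2(-8, 0) = 270 deg
phi = acos(-11/13.6015) = 143.9726 deg

rho = 13.6015, theta = 270 deg, phi = 143.9726 deg


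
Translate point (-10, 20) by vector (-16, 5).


Translation: (x+dx, y+dy) = (-10+-16, 20+5) = (-26, 25)

(-26, 25)


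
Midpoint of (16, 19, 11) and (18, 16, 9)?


Midpoint = ((16+18)/2, (19+16)/2, (11+9)/2) = (17, 17.5, 10)

(17, 17.5, 10)


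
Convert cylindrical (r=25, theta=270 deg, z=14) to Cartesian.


x = 25 * cos(270) = 0
y = 25 * sin(270) = -25
z = 14

(0, -25, 14)


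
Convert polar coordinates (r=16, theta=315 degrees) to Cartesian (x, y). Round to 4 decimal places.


x = 16 * cos(315) = 11.3137
y = 16 * sin(315) = -11.3137

(11.3137, -11.3137)


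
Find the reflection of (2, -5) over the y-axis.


Reflection across y-axis: (x, y) -> (-x, y)
(2, -5) -> (-2, -5)

(-2, -5)


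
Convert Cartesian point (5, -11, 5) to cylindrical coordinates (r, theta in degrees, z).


r = sqrt(5^2 + (-11)^2) = 12.083
theta = atan2(-11, 5) = 294.444 deg
z = 5

r = 12.083, theta = 294.444 deg, z = 5


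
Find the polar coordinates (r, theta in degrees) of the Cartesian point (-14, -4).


r = sqrt((-14)^2 + (-4)^2) = 14.5602
theta = atan2(-4, -14) = 195.9454 degrees

r = 14.5602, theta = 195.9454 degrees


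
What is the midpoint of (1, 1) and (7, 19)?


Midpoint = ((1+7)/2, (1+19)/2) = (4, 10)

(4, 10)


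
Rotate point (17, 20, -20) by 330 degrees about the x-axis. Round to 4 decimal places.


x' = 17
y' = 20*cos(330) - -20*sin(330) = 7.3205
z' = 20*sin(330) + -20*cos(330) = -27.3205

(17, 7.3205, -27.3205)


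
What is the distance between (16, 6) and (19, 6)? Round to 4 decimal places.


d = sqrt((19-16)^2 + (6-6)^2) = 3

3


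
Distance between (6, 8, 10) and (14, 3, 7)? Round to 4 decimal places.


d = sqrt((14-6)^2 + (3-8)^2 + (7-10)^2) = 9.8995

9.8995


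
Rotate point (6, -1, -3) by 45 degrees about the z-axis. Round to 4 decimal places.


x' = 6*cos(45) - -1*sin(45) = 4.9497
y' = 6*sin(45) + -1*cos(45) = 3.5355
z' = -3

(4.9497, 3.5355, -3)


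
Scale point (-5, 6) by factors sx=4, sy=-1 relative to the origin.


Scaling: (x*sx, y*sy) = (-5*4, 6*-1) = (-20, -6)

(-20, -6)


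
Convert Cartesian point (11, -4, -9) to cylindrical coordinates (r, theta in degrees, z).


r = sqrt(11^2 + (-4)^2) = 11.7047
theta = atan2(-4, 11) = 340.0169 deg
z = -9

r = 11.7047, theta = 340.0169 deg, z = -9


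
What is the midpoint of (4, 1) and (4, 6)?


Midpoint = ((4+4)/2, (1+6)/2) = (4, 3.5)

(4, 3.5)


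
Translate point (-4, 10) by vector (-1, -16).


Translation: (x+dx, y+dy) = (-4+-1, 10+-16) = (-5, -6)

(-5, -6)


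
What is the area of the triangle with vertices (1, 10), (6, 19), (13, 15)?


Area = |x1(y2-y3) + x2(y3-y1) + x3(y1-y2)| / 2
= |1*(19-15) + 6*(15-10) + 13*(10-19)| / 2
= 41.5

41.5


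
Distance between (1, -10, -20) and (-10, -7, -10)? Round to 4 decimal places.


d = sqrt((-10-1)^2 + (-7--10)^2 + (-10--20)^2) = 15.1658

15.1658


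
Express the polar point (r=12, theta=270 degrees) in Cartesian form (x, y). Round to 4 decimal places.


x = 12 * cos(270) = 0
y = 12 * sin(270) = -12

(0, -12)


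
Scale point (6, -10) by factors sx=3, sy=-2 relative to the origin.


Scaling: (x*sx, y*sy) = (6*3, -10*-2) = (18, 20)

(18, 20)


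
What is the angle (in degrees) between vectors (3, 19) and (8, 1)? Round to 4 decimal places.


dot = 3*8 + 19*1 = 43
|u| = 19.2354, |v| = 8.0623
cos(angle) = 0.2773
angle = 73.9024 degrees

73.9024 degrees


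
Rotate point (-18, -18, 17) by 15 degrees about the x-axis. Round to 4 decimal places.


x' = -18
y' = -18*cos(15) - 17*sin(15) = -21.7866
z' = -18*sin(15) + 17*cos(15) = 11.762

(-18, -21.7866, 11.762)


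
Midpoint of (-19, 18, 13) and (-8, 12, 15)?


Midpoint = ((-19+-8)/2, (18+12)/2, (13+15)/2) = (-13.5, 15, 14)

(-13.5, 15, 14)


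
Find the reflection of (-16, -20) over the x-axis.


Reflection across x-axis: (x, y) -> (x, -y)
(-16, -20) -> (-16, 20)

(-16, 20)


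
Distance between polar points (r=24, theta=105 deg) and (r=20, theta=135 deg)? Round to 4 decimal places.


d = sqrt(r1^2 + r2^2 - 2*r1*r2*cos(t2-t1))
d = sqrt(24^2 + 20^2 - 2*24*20*cos(135-105)) = 12.0256

12.0256


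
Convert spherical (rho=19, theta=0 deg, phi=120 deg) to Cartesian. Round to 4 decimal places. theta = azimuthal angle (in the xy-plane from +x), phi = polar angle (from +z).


x = 19 * sin(120) * cos(0) = 16.4545
y = 19 * sin(120) * sin(0) = 0
z = 19 * cos(120) = -9.5

(16.4545, 0, -9.5)


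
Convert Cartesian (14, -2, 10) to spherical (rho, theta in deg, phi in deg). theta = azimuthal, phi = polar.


rho = sqrt(14^2 + (-2)^2 + 10^2) = 17.3205
theta = atan2(-2, 14) = 351.8699 deg
phi = acos(10/17.3205) = 54.7356 deg

rho = 17.3205, theta = 351.8699 deg, phi = 54.7356 deg


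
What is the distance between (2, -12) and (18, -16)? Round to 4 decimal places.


d = sqrt((18-2)^2 + (-16--12)^2) = 16.4924

16.4924


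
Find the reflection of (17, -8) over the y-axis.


Reflection across y-axis: (x, y) -> (-x, y)
(17, -8) -> (-17, -8)

(-17, -8)


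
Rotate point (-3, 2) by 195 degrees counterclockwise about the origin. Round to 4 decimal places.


x' = -3*cos(195) - 2*sin(195) = 3.4154
y' = -3*sin(195) + 2*cos(195) = -1.1554

(3.4154, -1.1554)


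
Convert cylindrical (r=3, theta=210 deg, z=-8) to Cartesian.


x = 3 * cos(210) = -2.5981
y = 3 * sin(210) = -1.5
z = -8

(-2.5981, -1.5, -8)


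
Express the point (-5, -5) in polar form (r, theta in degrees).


r = sqrt((-5)^2 + (-5)^2) = 7.0711
theta = atan2(-5, -5) = 225 degrees

r = 7.0711, theta = 225 degrees


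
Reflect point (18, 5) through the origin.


Reflection through origin: (x, y) -> (-x, -y)
(18, 5) -> (-18, -5)

(-18, -5)


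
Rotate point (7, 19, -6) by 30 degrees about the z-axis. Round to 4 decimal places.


x' = 7*cos(30) - 19*sin(30) = -3.4378
y' = 7*sin(30) + 19*cos(30) = 19.9545
z' = -6

(-3.4378, 19.9545, -6)


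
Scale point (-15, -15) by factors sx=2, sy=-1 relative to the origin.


Scaling: (x*sx, y*sy) = (-15*2, -15*-1) = (-30, 15)

(-30, 15)


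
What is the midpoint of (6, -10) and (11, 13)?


Midpoint = ((6+11)/2, (-10+13)/2) = (8.5, 1.5)

(8.5, 1.5)


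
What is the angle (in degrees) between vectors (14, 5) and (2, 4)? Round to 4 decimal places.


dot = 14*2 + 5*4 = 48
|u| = 14.8661, |v| = 4.4721
cos(angle) = 0.722
angle = 43.7811 degrees

43.7811 degrees


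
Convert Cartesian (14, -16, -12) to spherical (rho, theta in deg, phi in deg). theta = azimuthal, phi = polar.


rho = sqrt(14^2 + (-16)^2 + (-12)^2) = 24.4131
theta = atan2(-16, 14) = 311.1859 deg
phi = acos(-12/24.4131) = 119.4418 deg

rho = 24.4131, theta = 311.1859 deg, phi = 119.4418 deg


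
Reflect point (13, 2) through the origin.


Reflection through origin: (x, y) -> (-x, -y)
(13, 2) -> (-13, -2)

(-13, -2)


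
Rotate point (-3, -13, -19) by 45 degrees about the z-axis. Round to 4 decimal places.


x' = -3*cos(45) - -13*sin(45) = 7.0711
y' = -3*sin(45) + -13*cos(45) = -11.3137
z' = -19

(7.0711, -11.3137, -19)


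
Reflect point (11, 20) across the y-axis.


Reflection across y-axis: (x, y) -> (-x, y)
(11, 20) -> (-11, 20)

(-11, 20)


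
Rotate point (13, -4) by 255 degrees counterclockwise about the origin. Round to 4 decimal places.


x' = 13*cos(255) - -4*sin(255) = -7.2284
y' = 13*sin(255) + -4*cos(255) = -11.5218

(-7.2284, -11.5218)


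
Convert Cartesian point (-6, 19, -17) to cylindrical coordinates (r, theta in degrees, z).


r = sqrt((-6)^2 + 19^2) = 19.9249
theta = atan2(19, -6) = 107.5256 deg
z = -17

r = 19.9249, theta = 107.5256 deg, z = -17


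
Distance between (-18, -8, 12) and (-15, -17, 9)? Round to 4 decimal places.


d = sqrt((-15--18)^2 + (-17--8)^2 + (9-12)^2) = 9.9499

9.9499


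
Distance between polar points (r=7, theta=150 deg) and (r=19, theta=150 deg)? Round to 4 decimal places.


d = sqrt(r1^2 + r2^2 - 2*r1*r2*cos(t2-t1))
d = sqrt(7^2 + 19^2 - 2*7*19*cos(150-150)) = 12

12


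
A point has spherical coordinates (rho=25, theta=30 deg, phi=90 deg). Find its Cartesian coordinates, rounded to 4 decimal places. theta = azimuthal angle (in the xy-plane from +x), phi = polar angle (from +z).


x = 25 * sin(90) * cos(30) = 21.6506
y = 25 * sin(90) * sin(30) = 12.5
z = 25 * cos(90) = 0

(21.6506, 12.5, 0)


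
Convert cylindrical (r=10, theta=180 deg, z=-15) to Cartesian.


x = 10 * cos(180) = -10
y = 10 * sin(180) = 0
z = -15

(-10, 0, -15)


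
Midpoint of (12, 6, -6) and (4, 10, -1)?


Midpoint = ((12+4)/2, (6+10)/2, (-6+-1)/2) = (8, 8, -3.5)

(8, 8, -3.5)


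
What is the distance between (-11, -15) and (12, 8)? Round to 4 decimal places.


d = sqrt((12--11)^2 + (8--15)^2) = 32.5269

32.5269


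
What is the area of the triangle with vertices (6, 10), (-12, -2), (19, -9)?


Area = |x1(y2-y3) + x2(y3-y1) + x3(y1-y2)| / 2
= |6*(-2--9) + -12*(-9-10) + 19*(10--2)| / 2
= 249

249


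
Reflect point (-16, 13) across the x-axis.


Reflection across x-axis: (x, y) -> (x, -y)
(-16, 13) -> (-16, -13)

(-16, -13)


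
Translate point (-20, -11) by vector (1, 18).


Translation: (x+dx, y+dy) = (-20+1, -11+18) = (-19, 7)

(-19, 7)


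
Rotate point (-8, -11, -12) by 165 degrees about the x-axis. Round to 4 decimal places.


x' = -8
y' = -11*cos(165) - -12*sin(165) = 13.731
z' = -11*sin(165) + -12*cos(165) = 8.7441

(-8, 13.731, 8.7441)


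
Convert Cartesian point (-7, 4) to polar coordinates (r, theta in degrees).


r = sqrt((-7)^2 + 4^2) = 8.0623
theta = atan2(4, -7) = 150.2551 degrees

r = 8.0623, theta = 150.2551 degrees


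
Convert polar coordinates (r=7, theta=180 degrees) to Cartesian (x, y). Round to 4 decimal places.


x = 7 * cos(180) = -7
y = 7 * sin(180) = 0

(-7, 0)


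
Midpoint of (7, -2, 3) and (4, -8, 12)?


Midpoint = ((7+4)/2, (-2+-8)/2, (3+12)/2) = (5.5, -5, 7.5)

(5.5, -5, 7.5)


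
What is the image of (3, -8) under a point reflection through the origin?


Reflection through origin: (x, y) -> (-x, -y)
(3, -8) -> (-3, 8)

(-3, 8)


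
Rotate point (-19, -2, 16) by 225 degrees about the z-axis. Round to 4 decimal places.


x' = -19*cos(225) - -2*sin(225) = 12.0208
y' = -19*sin(225) + -2*cos(225) = 14.8492
z' = 16

(12.0208, 14.8492, 16)


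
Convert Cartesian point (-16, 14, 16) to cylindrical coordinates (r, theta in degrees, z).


r = sqrt((-16)^2 + 14^2) = 21.2603
theta = atan2(14, -16) = 138.8141 deg
z = 16

r = 21.2603, theta = 138.8141 deg, z = 16


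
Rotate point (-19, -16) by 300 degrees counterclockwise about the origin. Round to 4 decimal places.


x' = -19*cos(300) - -16*sin(300) = -23.3564
y' = -19*sin(300) + -16*cos(300) = 8.4545

(-23.3564, 8.4545)


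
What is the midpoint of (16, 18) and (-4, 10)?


Midpoint = ((16+-4)/2, (18+10)/2) = (6, 14)

(6, 14)


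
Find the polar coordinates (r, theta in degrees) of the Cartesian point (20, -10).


r = sqrt(20^2 + (-10)^2) = 22.3607
theta = atan2(-10, 20) = 333.4349 degrees

r = 22.3607, theta = 333.4349 degrees


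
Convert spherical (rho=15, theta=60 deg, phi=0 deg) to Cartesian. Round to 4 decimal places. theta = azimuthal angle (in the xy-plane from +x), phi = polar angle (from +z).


x = 15 * sin(0) * cos(60) = 0
y = 15 * sin(0) * sin(60) = 0
z = 15 * cos(0) = 15

(0, 0, 15)


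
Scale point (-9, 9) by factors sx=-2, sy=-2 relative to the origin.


Scaling: (x*sx, y*sy) = (-9*-2, 9*-2) = (18, -18)

(18, -18)


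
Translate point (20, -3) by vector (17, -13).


Translation: (x+dx, y+dy) = (20+17, -3+-13) = (37, -16)

(37, -16)


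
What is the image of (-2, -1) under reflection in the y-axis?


Reflection across y-axis: (x, y) -> (-x, y)
(-2, -1) -> (2, -1)

(2, -1)


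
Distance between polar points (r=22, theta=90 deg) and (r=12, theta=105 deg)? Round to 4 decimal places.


d = sqrt(r1^2 + r2^2 - 2*r1*r2*cos(t2-t1))
d = sqrt(22^2 + 12^2 - 2*22*12*cos(105-90)) = 10.8624

10.8624


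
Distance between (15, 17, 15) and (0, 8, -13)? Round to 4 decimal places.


d = sqrt((0-15)^2 + (8-17)^2 + (-13-15)^2) = 33.0151

33.0151


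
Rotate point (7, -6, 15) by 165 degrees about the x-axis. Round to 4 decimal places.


x' = 7
y' = -6*cos(165) - 15*sin(165) = 1.9133
z' = -6*sin(165) + 15*cos(165) = -16.0418

(7, 1.9133, -16.0418)


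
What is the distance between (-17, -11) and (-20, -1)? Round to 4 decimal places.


d = sqrt((-20--17)^2 + (-1--11)^2) = 10.4403

10.4403


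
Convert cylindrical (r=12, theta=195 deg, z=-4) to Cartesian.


x = 12 * cos(195) = -11.5911
y = 12 * sin(195) = -3.1058
z = -4

(-11.5911, -3.1058, -4)


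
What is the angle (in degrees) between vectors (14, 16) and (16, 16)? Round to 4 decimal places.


dot = 14*16 + 16*16 = 480
|u| = 21.2603, |v| = 22.6274
cos(angle) = 0.9978
angle = 3.8141 degrees

3.8141 degrees


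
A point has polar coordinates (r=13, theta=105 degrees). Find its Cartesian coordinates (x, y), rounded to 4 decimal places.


x = 13 * cos(105) = -3.3646
y = 13 * sin(105) = 12.557

(-3.3646, 12.557)


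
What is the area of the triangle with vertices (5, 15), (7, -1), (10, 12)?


Area = |x1(y2-y3) + x2(y3-y1) + x3(y1-y2)| / 2
= |5*(-1-12) + 7*(12-15) + 10*(15--1)| / 2
= 37

37


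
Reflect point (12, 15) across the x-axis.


Reflection across x-axis: (x, y) -> (x, -y)
(12, 15) -> (12, -15)

(12, -15)


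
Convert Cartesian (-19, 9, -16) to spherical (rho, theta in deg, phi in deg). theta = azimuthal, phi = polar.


rho = sqrt((-19)^2 + 9^2 + (-16)^2) = 26.4197
theta = atan2(9, -19) = 154.6538 deg
phi = acos(-16/26.4197) = 127.2727 deg

rho = 26.4197, theta = 154.6538 deg, phi = 127.2727 deg


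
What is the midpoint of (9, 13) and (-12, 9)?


Midpoint = ((9+-12)/2, (13+9)/2) = (-1.5, 11)

(-1.5, 11)


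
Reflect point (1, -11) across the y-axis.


Reflection across y-axis: (x, y) -> (-x, y)
(1, -11) -> (-1, -11)

(-1, -11)


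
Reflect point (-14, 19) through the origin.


Reflection through origin: (x, y) -> (-x, -y)
(-14, 19) -> (14, -19)

(14, -19)


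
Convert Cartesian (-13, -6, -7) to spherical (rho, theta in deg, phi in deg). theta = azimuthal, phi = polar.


rho = sqrt((-13)^2 + (-6)^2 + (-7)^2) = 15.9374
theta = atan2(-6, -13) = 204.7751 deg
phi = acos(-7/15.9374) = 116.0541 deg

rho = 15.9374, theta = 204.7751 deg, phi = 116.0541 deg


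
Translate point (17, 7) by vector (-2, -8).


Translation: (x+dx, y+dy) = (17+-2, 7+-8) = (15, -1)

(15, -1)


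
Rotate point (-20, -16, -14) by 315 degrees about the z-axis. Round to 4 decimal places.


x' = -20*cos(315) - -16*sin(315) = -25.4558
y' = -20*sin(315) + -16*cos(315) = 2.8284
z' = -14

(-25.4558, 2.8284, -14)


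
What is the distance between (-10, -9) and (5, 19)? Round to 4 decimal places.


d = sqrt((5--10)^2 + (19--9)^2) = 31.7648

31.7648


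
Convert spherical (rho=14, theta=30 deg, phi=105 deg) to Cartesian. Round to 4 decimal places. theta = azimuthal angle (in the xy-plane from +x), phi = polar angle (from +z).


x = 14 * sin(105) * cos(30) = 11.7112
y = 14 * sin(105) * sin(30) = 6.7615
z = 14 * cos(105) = -3.6235

(11.7112, 6.7615, -3.6235)


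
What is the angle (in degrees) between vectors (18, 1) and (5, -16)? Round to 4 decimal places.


dot = 18*5 + 1*-16 = 74
|u| = 18.0278, |v| = 16.7631
cos(angle) = 0.2449
angle = 75.8258 degrees

75.8258 degrees


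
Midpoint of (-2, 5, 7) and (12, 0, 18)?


Midpoint = ((-2+12)/2, (5+0)/2, (7+18)/2) = (5, 2.5, 12.5)

(5, 2.5, 12.5)


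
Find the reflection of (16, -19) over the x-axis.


Reflection across x-axis: (x, y) -> (x, -y)
(16, -19) -> (16, 19)

(16, 19)


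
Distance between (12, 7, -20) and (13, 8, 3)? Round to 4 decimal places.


d = sqrt((13-12)^2 + (8-7)^2 + (3--20)^2) = 23.0434

23.0434


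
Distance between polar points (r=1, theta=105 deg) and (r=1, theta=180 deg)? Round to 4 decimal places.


d = sqrt(r1^2 + r2^2 - 2*r1*r2*cos(t2-t1))
d = sqrt(1^2 + 1^2 - 2*1*1*cos(180-105)) = 1.2175

1.2175


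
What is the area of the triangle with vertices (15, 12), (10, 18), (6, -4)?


Area = |x1(y2-y3) + x2(y3-y1) + x3(y1-y2)| / 2
= |15*(18--4) + 10*(-4-12) + 6*(12-18)| / 2
= 67

67


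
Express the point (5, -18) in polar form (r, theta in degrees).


r = sqrt(5^2 + (-18)^2) = 18.6815
theta = atan2(-18, 5) = 285.5241 degrees

r = 18.6815, theta = 285.5241 degrees


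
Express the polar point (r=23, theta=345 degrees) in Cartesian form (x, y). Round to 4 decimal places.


x = 23 * cos(345) = 22.2163
y = 23 * sin(345) = -5.9528

(22.2163, -5.9528)


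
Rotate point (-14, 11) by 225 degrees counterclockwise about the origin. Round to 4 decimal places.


x' = -14*cos(225) - 11*sin(225) = 17.6777
y' = -14*sin(225) + 11*cos(225) = 2.1213

(17.6777, 2.1213)


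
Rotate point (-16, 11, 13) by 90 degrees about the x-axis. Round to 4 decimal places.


x' = -16
y' = 11*cos(90) - 13*sin(90) = -13
z' = 11*sin(90) + 13*cos(90) = 11

(-16, -13, 11)


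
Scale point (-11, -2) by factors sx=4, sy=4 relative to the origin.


Scaling: (x*sx, y*sy) = (-11*4, -2*4) = (-44, -8)

(-44, -8)


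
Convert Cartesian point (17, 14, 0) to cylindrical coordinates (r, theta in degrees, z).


r = sqrt(17^2 + 14^2) = 22.0227
theta = atan2(14, 17) = 39.4725 deg
z = 0

r = 22.0227, theta = 39.4725 deg, z = 0


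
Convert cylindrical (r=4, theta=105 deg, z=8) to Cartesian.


x = 4 * cos(105) = -1.0353
y = 4 * sin(105) = 3.8637
z = 8

(-1.0353, 3.8637, 8)


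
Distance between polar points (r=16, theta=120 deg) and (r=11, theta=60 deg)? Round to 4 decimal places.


d = sqrt(r1^2 + r2^2 - 2*r1*r2*cos(t2-t1))
d = sqrt(16^2 + 11^2 - 2*16*11*cos(60-120)) = 14.1774

14.1774


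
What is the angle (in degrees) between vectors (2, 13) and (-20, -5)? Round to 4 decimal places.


dot = 2*-20 + 13*-5 = -105
|u| = 13.1529, |v| = 20.6155
cos(angle) = -0.3872
angle = 112.7824 degrees

112.7824 degrees


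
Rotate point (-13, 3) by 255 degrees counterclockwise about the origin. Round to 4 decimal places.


x' = -13*cos(255) - 3*sin(255) = 6.2624
y' = -13*sin(255) + 3*cos(255) = 11.7806

(6.2624, 11.7806)


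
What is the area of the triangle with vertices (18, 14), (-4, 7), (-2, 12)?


Area = |x1(y2-y3) + x2(y3-y1) + x3(y1-y2)| / 2
= |18*(7-12) + -4*(12-14) + -2*(14-7)| / 2
= 48

48


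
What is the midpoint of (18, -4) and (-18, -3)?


Midpoint = ((18+-18)/2, (-4+-3)/2) = (0, -3.5)

(0, -3.5)


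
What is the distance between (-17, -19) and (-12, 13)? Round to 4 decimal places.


d = sqrt((-12--17)^2 + (13--19)^2) = 32.3883

32.3883


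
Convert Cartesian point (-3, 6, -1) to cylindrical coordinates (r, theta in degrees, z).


r = sqrt((-3)^2 + 6^2) = 6.7082
theta = atan2(6, -3) = 116.5651 deg
z = -1

r = 6.7082, theta = 116.5651 deg, z = -1


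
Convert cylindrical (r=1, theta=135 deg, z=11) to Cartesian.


x = 1 * cos(135) = -0.7071
y = 1 * sin(135) = 0.7071
z = 11

(-0.7071, 0.7071, 11)


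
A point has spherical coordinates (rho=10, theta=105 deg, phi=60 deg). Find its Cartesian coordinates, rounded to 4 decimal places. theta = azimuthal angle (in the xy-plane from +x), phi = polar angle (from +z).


x = 10 * sin(60) * cos(105) = -2.2414
y = 10 * sin(60) * sin(105) = 8.3652
z = 10 * cos(60) = 5

(-2.2414, 8.3652, 5)


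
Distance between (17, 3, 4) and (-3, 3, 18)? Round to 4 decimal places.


d = sqrt((-3-17)^2 + (3-3)^2 + (18-4)^2) = 24.4131

24.4131


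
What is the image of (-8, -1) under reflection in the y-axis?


Reflection across y-axis: (x, y) -> (-x, y)
(-8, -1) -> (8, -1)

(8, -1)


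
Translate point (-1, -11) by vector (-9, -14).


Translation: (x+dx, y+dy) = (-1+-9, -11+-14) = (-10, -25)

(-10, -25)


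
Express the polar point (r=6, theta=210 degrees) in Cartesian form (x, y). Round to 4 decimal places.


x = 6 * cos(210) = -5.1962
y = 6 * sin(210) = -3

(-5.1962, -3)


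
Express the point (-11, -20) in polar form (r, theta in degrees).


r = sqrt((-11)^2 + (-20)^2) = 22.8254
theta = atan2(-20, -11) = 241.1892 degrees

r = 22.8254, theta = 241.1892 degrees


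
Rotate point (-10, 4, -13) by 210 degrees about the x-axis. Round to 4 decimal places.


x' = -10
y' = 4*cos(210) - -13*sin(210) = -9.9641
z' = 4*sin(210) + -13*cos(210) = 9.2583

(-10, -9.9641, 9.2583)


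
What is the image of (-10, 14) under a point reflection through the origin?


Reflection through origin: (x, y) -> (-x, -y)
(-10, 14) -> (10, -14)

(10, -14)


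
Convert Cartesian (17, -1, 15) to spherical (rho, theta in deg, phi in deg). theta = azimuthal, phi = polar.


rho = sqrt(17^2 + (-1)^2 + 15^2) = 22.6936
theta = atan2(-1, 17) = 356.6335 deg
phi = acos(15/22.6936) = 48.6254 deg

rho = 22.6936, theta = 356.6335 deg, phi = 48.6254 deg


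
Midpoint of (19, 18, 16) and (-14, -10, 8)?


Midpoint = ((19+-14)/2, (18+-10)/2, (16+8)/2) = (2.5, 4, 12)

(2.5, 4, 12)


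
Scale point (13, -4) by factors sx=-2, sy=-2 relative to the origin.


Scaling: (x*sx, y*sy) = (13*-2, -4*-2) = (-26, 8)

(-26, 8)


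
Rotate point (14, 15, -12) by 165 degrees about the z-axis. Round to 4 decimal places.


x' = 14*cos(165) - 15*sin(165) = -17.4052
y' = 14*sin(165) + 15*cos(165) = -10.8654
z' = -12

(-17.4052, -10.8654, -12)


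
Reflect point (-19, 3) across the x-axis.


Reflection across x-axis: (x, y) -> (x, -y)
(-19, 3) -> (-19, -3)

(-19, -3)


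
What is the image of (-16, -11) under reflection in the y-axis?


Reflection across y-axis: (x, y) -> (-x, y)
(-16, -11) -> (16, -11)

(16, -11)


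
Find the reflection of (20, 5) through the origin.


Reflection through origin: (x, y) -> (-x, -y)
(20, 5) -> (-20, -5)

(-20, -5)


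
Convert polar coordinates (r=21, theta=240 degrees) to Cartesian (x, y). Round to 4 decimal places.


x = 21 * cos(240) = -10.5
y = 21 * sin(240) = -18.1865

(-10.5, -18.1865)


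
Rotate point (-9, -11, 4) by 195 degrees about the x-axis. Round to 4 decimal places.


x' = -9
y' = -11*cos(195) - 4*sin(195) = 11.6605
z' = -11*sin(195) + 4*cos(195) = -1.0167

(-9, 11.6605, -1.0167)


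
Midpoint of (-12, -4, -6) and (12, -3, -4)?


Midpoint = ((-12+12)/2, (-4+-3)/2, (-6+-4)/2) = (0, -3.5, -5)

(0, -3.5, -5)


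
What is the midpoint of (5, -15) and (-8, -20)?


Midpoint = ((5+-8)/2, (-15+-20)/2) = (-1.5, -17.5)

(-1.5, -17.5)


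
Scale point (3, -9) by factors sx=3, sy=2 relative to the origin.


Scaling: (x*sx, y*sy) = (3*3, -9*2) = (9, -18)

(9, -18)


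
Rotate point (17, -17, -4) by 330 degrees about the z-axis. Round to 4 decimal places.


x' = 17*cos(330) - -17*sin(330) = 6.2224
y' = 17*sin(330) + -17*cos(330) = -23.2224
z' = -4

(6.2224, -23.2224, -4)


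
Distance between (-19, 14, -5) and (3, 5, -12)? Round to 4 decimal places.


d = sqrt((3--19)^2 + (5-14)^2 + (-12--5)^2) = 24.779

24.779


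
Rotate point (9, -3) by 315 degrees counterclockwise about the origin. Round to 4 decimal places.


x' = 9*cos(315) - -3*sin(315) = 4.2426
y' = 9*sin(315) + -3*cos(315) = -8.4853

(4.2426, -8.4853)


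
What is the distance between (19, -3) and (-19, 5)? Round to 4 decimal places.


d = sqrt((-19-19)^2 + (5--3)^2) = 38.833

38.833


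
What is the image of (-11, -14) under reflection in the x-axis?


Reflection across x-axis: (x, y) -> (x, -y)
(-11, -14) -> (-11, 14)

(-11, 14)


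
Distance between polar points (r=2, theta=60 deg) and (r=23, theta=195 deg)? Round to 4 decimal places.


d = sqrt(r1^2 + r2^2 - 2*r1*r2*cos(t2-t1))
d = sqrt(2^2 + 23^2 - 2*2*23*cos(195-60)) = 24.4551

24.4551


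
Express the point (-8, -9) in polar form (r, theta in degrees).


r = sqrt((-8)^2 + (-9)^2) = 12.0416
theta = atan2(-9, -8) = 228.3665 degrees

r = 12.0416, theta = 228.3665 degrees


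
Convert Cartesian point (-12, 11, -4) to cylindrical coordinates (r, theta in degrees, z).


r = sqrt((-12)^2 + 11^2) = 16.2788
theta = atan2(11, -12) = 137.4896 deg
z = -4

r = 16.2788, theta = 137.4896 deg, z = -4


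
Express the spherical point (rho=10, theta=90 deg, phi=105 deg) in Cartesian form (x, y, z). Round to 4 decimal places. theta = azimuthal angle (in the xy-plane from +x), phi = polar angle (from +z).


x = 10 * sin(105) * cos(90) = 0
y = 10 * sin(105) * sin(90) = 9.6593
z = 10 * cos(105) = -2.5882

(0, 9.6593, -2.5882)


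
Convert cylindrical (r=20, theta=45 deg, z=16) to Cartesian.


x = 20 * cos(45) = 14.1421
y = 20 * sin(45) = 14.1421
z = 16

(14.1421, 14.1421, 16)


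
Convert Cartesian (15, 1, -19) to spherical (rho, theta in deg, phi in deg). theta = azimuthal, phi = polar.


rho = sqrt(15^2 + 1^2 + (-19)^2) = 24.2281
theta = atan2(1, 15) = 3.8141 deg
phi = acos(-19/24.2281) = 141.648 deg

rho = 24.2281, theta = 3.8141 deg, phi = 141.648 deg


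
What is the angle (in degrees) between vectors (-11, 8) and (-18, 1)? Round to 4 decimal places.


dot = -11*-18 + 8*1 = 206
|u| = 13.6015, |v| = 18.0278
cos(angle) = 0.8401
angle = 32.8475 degrees

32.8475 degrees


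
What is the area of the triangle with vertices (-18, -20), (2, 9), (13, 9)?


Area = |x1(y2-y3) + x2(y3-y1) + x3(y1-y2)| / 2
= |-18*(9-9) + 2*(9--20) + 13*(-20-9)| / 2
= 159.5

159.5


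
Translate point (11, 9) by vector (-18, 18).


Translation: (x+dx, y+dy) = (11+-18, 9+18) = (-7, 27)

(-7, 27)


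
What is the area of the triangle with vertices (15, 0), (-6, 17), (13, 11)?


Area = |x1(y2-y3) + x2(y3-y1) + x3(y1-y2)| / 2
= |15*(17-11) + -6*(11-0) + 13*(0-17)| / 2
= 98.5

98.5


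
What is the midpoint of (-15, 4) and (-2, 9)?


Midpoint = ((-15+-2)/2, (4+9)/2) = (-8.5, 6.5)

(-8.5, 6.5)


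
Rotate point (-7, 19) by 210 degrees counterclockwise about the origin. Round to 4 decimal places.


x' = -7*cos(210) - 19*sin(210) = 15.5622
y' = -7*sin(210) + 19*cos(210) = -12.9545

(15.5622, -12.9545)


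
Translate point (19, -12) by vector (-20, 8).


Translation: (x+dx, y+dy) = (19+-20, -12+8) = (-1, -4)

(-1, -4)


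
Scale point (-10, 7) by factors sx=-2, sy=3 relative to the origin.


Scaling: (x*sx, y*sy) = (-10*-2, 7*3) = (20, 21)

(20, 21)


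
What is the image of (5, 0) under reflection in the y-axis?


Reflection across y-axis: (x, y) -> (-x, y)
(5, 0) -> (-5, 0)

(-5, 0)


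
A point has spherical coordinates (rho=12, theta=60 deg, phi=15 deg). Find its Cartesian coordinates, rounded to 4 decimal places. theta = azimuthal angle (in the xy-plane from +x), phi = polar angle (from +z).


x = 12 * sin(15) * cos(60) = 1.5529
y = 12 * sin(15) * sin(60) = 2.6897
z = 12 * cos(15) = 11.5911

(1.5529, 2.6897, 11.5911)


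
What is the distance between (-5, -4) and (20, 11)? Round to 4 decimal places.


d = sqrt((20--5)^2 + (11--4)^2) = 29.1548

29.1548


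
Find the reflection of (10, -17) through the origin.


Reflection through origin: (x, y) -> (-x, -y)
(10, -17) -> (-10, 17)

(-10, 17)


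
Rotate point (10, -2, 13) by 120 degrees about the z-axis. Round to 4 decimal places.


x' = 10*cos(120) - -2*sin(120) = -3.2679
y' = 10*sin(120) + -2*cos(120) = 9.6603
z' = 13

(-3.2679, 9.6603, 13)


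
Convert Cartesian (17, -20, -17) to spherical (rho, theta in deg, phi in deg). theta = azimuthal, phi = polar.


rho = sqrt(17^2 + (-20)^2 + (-17)^2) = 31.273
theta = atan2(-20, 17) = 310.3645 deg
phi = acos(-17/31.273) = 122.929 deg

rho = 31.273, theta = 310.3645 deg, phi = 122.929 deg


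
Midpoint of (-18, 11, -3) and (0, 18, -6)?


Midpoint = ((-18+0)/2, (11+18)/2, (-3+-6)/2) = (-9, 14.5, -4.5)

(-9, 14.5, -4.5)


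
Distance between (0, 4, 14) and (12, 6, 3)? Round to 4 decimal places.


d = sqrt((12-0)^2 + (6-4)^2 + (3-14)^2) = 16.4012

16.4012


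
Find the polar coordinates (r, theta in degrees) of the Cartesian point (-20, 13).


r = sqrt((-20)^2 + 13^2) = 23.8537
theta = atan2(13, -20) = 146.9761 degrees

r = 23.8537, theta = 146.9761 degrees


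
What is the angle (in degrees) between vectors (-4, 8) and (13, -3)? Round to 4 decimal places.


dot = -4*13 + 8*-3 = -76
|u| = 8.9443, |v| = 13.3417
cos(angle) = -0.6369
angle = 129.5597 degrees

129.5597 degrees


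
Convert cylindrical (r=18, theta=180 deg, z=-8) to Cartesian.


x = 18 * cos(180) = -18
y = 18 * sin(180) = 0
z = -8

(-18, 0, -8)


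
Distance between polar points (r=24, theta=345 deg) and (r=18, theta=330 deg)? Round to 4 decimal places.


d = sqrt(r1^2 + r2^2 - 2*r1*r2*cos(t2-t1))
d = sqrt(24^2 + 18^2 - 2*24*18*cos(330-345)) = 8.0895

8.0895


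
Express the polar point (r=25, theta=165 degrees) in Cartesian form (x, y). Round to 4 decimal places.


x = 25 * cos(165) = -24.1481
y = 25 * sin(165) = 6.4705

(-24.1481, 6.4705)


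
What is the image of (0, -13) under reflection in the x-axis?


Reflection across x-axis: (x, y) -> (x, -y)
(0, -13) -> (0, 13)

(0, 13)


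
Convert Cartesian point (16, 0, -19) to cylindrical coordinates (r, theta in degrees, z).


r = sqrt(16^2 + 0^2) = 16
theta = atan2(0, 16) = 0 deg
z = -19

r = 16, theta = 0 deg, z = -19


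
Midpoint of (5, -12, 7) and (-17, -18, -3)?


Midpoint = ((5+-17)/2, (-12+-18)/2, (7+-3)/2) = (-6, -15, 2)

(-6, -15, 2)


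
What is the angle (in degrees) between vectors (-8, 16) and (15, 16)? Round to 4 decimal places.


dot = -8*15 + 16*16 = 136
|u| = 17.8885, |v| = 21.9317
cos(angle) = 0.3467
angle = 69.7174 degrees

69.7174 degrees


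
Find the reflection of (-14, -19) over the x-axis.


Reflection across x-axis: (x, y) -> (x, -y)
(-14, -19) -> (-14, 19)

(-14, 19)


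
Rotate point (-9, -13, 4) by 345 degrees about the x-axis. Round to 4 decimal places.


x' = -9
y' = -13*cos(345) - 4*sin(345) = -11.5218
z' = -13*sin(345) + 4*cos(345) = 7.2284

(-9, -11.5218, 7.2284)


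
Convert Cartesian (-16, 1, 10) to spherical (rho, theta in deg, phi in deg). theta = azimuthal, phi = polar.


rho = sqrt((-16)^2 + 1^2 + 10^2) = 18.8944
theta = atan2(1, -16) = 176.4237 deg
phi = acos(10/18.8944) = 58.0448 deg

rho = 18.8944, theta = 176.4237 deg, phi = 58.0448 deg


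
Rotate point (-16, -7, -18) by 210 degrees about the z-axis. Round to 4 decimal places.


x' = -16*cos(210) - -7*sin(210) = 10.3564
y' = -16*sin(210) + -7*cos(210) = 14.0622
z' = -18

(10.3564, 14.0622, -18)


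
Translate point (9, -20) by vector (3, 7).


Translation: (x+dx, y+dy) = (9+3, -20+7) = (12, -13)

(12, -13)


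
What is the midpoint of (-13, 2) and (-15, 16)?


Midpoint = ((-13+-15)/2, (2+16)/2) = (-14, 9)

(-14, 9)


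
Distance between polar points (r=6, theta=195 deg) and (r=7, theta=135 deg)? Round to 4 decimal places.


d = sqrt(r1^2 + r2^2 - 2*r1*r2*cos(t2-t1))
d = sqrt(6^2 + 7^2 - 2*6*7*cos(135-195)) = 6.5574

6.5574


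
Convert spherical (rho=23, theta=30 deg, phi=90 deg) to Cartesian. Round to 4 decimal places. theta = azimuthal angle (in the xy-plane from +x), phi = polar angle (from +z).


x = 23 * sin(90) * cos(30) = 19.9186
y = 23 * sin(90) * sin(30) = 11.5
z = 23 * cos(90) = 0

(19.9186, 11.5, 0)


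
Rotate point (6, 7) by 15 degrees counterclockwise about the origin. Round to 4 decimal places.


x' = 6*cos(15) - 7*sin(15) = 3.9838
y' = 6*sin(15) + 7*cos(15) = 8.3144

(3.9838, 8.3144)


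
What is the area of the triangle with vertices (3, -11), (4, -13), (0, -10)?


Area = |x1(y2-y3) + x2(y3-y1) + x3(y1-y2)| / 2
= |3*(-13--10) + 4*(-10--11) + 0*(-11--13)| / 2
= 2.5

2.5


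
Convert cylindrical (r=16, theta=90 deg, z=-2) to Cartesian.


x = 16 * cos(90) = 0
y = 16 * sin(90) = 16
z = -2

(0, 16, -2)


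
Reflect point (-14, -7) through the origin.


Reflection through origin: (x, y) -> (-x, -y)
(-14, -7) -> (14, 7)

(14, 7)


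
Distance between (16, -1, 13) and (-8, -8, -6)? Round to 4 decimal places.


d = sqrt((-8-16)^2 + (-8--1)^2 + (-6-13)^2) = 31.4006

31.4006


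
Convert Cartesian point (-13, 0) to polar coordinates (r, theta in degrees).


r = sqrt((-13)^2 + 0^2) = 13
theta = atan2(0, -13) = 180 degrees

r = 13, theta = 180 degrees


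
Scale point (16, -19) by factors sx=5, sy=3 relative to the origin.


Scaling: (x*sx, y*sy) = (16*5, -19*3) = (80, -57)

(80, -57)


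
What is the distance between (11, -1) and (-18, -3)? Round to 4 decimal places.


d = sqrt((-18-11)^2 + (-3--1)^2) = 29.0689

29.0689


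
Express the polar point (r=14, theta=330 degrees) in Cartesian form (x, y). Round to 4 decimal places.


x = 14 * cos(330) = 12.1244
y = 14 * sin(330) = -7

(12.1244, -7)


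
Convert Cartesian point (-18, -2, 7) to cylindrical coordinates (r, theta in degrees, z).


r = sqrt((-18)^2 + (-2)^2) = 18.1108
theta = atan2(-2, -18) = 186.3402 deg
z = 7

r = 18.1108, theta = 186.3402 deg, z = 7


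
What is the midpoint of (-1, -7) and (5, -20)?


Midpoint = ((-1+5)/2, (-7+-20)/2) = (2, -13.5)

(2, -13.5)


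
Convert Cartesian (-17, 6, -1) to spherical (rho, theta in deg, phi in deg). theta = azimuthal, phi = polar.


rho = sqrt((-17)^2 + 6^2 + (-1)^2) = 18.0555
theta = atan2(6, -17) = 160.56 deg
phi = acos(-1/18.0555) = 93.1749 deg

rho = 18.0555, theta = 160.56 deg, phi = 93.1749 deg


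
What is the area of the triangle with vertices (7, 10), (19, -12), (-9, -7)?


Area = |x1(y2-y3) + x2(y3-y1) + x3(y1-y2)| / 2
= |7*(-12--7) + 19*(-7-10) + -9*(10--12)| / 2
= 278

278


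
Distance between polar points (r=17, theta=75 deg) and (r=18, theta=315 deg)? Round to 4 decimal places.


d = sqrt(r1^2 + r2^2 - 2*r1*r2*cos(t2-t1))
d = sqrt(17^2 + 18^2 - 2*17*18*cos(315-75)) = 30.315

30.315


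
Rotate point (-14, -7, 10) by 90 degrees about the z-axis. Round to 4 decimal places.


x' = -14*cos(90) - -7*sin(90) = 7
y' = -14*sin(90) + -7*cos(90) = -14
z' = 10

(7, -14, 10)


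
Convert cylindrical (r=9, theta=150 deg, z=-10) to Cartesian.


x = 9 * cos(150) = -7.7942
y = 9 * sin(150) = 4.5
z = -10

(-7.7942, 4.5, -10)


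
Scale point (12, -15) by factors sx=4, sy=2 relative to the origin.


Scaling: (x*sx, y*sy) = (12*4, -15*2) = (48, -30)

(48, -30)


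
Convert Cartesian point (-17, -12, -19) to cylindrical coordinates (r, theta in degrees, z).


r = sqrt((-17)^2 + (-12)^2) = 20.8087
theta = atan2(-12, -17) = 215.2176 deg
z = -19

r = 20.8087, theta = 215.2176 deg, z = -19


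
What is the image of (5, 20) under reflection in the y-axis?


Reflection across y-axis: (x, y) -> (-x, y)
(5, 20) -> (-5, 20)

(-5, 20)


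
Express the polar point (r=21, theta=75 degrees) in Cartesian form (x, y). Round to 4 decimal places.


x = 21 * cos(75) = 5.4352
y = 21 * sin(75) = 20.2844

(5.4352, 20.2844)


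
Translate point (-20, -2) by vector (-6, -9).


Translation: (x+dx, y+dy) = (-20+-6, -2+-9) = (-26, -11)

(-26, -11)


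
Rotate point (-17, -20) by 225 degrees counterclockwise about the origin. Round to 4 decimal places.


x' = -17*cos(225) - -20*sin(225) = -2.1213
y' = -17*sin(225) + -20*cos(225) = 26.163

(-2.1213, 26.163)


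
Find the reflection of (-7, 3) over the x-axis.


Reflection across x-axis: (x, y) -> (x, -y)
(-7, 3) -> (-7, -3)

(-7, -3)


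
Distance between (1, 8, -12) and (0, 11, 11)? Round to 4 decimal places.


d = sqrt((0-1)^2 + (11-8)^2 + (11--12)^2) = 23.2164

23.2164


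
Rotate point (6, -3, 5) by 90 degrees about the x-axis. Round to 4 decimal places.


x' = 6
y' = -3*cos(90) - 5*sin(90) = -5
z' = -3*sin(90) + 5*cos(90) = -3

(6, -5, -3)


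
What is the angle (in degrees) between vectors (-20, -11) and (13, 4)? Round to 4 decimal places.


dot = -20*13 + -11*4 = -304
|u| = 22.8254, |v| = 13.6015
cos(angle) = -0.9792
angle = 168.2919 degrees

168.2919 degrees


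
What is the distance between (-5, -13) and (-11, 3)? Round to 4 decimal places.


d = sqrt((-11--5)^2 + (3--13)^2) = 17.088

17.088


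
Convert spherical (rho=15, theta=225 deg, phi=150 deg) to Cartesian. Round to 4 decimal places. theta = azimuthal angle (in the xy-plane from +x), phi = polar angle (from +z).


x = 15 * sin(150) * cos(225) = -5.3033
y = 15 * sin(150) * sin(225) = -5.3033
z = 15 * cos(150) = -12.9904

(-5.3033, -5.3033, -12.9904)


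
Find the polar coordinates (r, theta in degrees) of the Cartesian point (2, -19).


r = sqrt(2^2 + (-19)^2) = 19.105
theta = atan2(-19, 2) = 276.009 degrees

r = 19.105, theta = 276.009 degrees


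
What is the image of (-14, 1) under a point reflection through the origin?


Reflection through origin: (x, y) -> (-x, -y)
(-14, 1) -> (14, -1)

(14, -1)


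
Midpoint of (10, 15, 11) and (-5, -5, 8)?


Midpoint = ((10+-5)/2, (15+-5)/2, (11+8)/2) = (2.5, 5, 9.5)

(2.5, 5, 9.5)


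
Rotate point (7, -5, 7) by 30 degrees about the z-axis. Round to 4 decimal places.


x' = 7*cos(30) - -5*sin(30) = 8.5622
y' = 7*sin(30) + -5*cos(30) = -0.8301
z' = 7

(8.5622, -0.8301, 7)


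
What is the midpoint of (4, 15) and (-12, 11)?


Midpoint = ((4+-12)/2, (15+11)/2) = (-4, 13)

(-4, 13)


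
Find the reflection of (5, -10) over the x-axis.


Reflection across x-axis: (x, y) -> (x, -y)
(5, -10) -> (5, 10)

(5, 10)


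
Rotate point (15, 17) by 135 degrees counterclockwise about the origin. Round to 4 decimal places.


x' = 15*cos(135) - 17*sin(135) = -22.6274
y' = 15*sin(135) + 17*cos(135) = -1.4142

(-22.6274, -1.4142)


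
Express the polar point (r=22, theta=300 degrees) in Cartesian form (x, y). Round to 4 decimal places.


x = 22 * cos(300) = 11
y = 22 * sin(300) = -19.0526

(11, -19.0526)


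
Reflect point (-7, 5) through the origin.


Reflection through origin: (x, y) -> (-x, -y)
(-7, 5) -> (7, -5)

(7, -5)


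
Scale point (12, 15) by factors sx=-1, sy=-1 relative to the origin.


Scaling: (x*sx, y*sy) = (12*-1, 15*-1) = (-12, -15)

(-12, -15)


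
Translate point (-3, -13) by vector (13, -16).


Translation: (x+dx, y+dy) = (-3+13, -13+-16) = (10, -29)

(10, -29)


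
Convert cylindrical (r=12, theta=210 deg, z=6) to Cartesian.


x = 12 * cos(210) = -10.3923
y = 12 * sin(210) = -6
z = 6

(-10.3923, -6, 6)


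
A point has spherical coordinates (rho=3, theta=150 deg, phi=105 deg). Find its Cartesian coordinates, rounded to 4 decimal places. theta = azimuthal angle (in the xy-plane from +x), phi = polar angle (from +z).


x = 3 * sin(105) * cos(150) = -2.5095
y = 3 * sin(105) * sin(150) = 1.4489
z = 3 * cos(105) = -0.7765

(-2.5095, 1.4489, -0.7765)


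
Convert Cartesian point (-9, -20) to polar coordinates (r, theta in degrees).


r = sqrt((-9)^2 + (-20)^2) = 21.9317
theta = atan2(-20, -9) = 245.7723 degrees

r = 21.9317, theta = 245.7723 degrees


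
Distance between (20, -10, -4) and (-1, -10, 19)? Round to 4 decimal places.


d = sqrt((-1-20)^2 + (-10--10)^2 + (19--4)^2) = 31.1448

31.1448


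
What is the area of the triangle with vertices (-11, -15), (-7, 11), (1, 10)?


Area = |x1(y2-y3) + x2(y3-y1) + x3(y1-y2)| / 2
= |-11*(11-10) + -7*(10--15) + 1*(-15-11)| / 2
= 106

106
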